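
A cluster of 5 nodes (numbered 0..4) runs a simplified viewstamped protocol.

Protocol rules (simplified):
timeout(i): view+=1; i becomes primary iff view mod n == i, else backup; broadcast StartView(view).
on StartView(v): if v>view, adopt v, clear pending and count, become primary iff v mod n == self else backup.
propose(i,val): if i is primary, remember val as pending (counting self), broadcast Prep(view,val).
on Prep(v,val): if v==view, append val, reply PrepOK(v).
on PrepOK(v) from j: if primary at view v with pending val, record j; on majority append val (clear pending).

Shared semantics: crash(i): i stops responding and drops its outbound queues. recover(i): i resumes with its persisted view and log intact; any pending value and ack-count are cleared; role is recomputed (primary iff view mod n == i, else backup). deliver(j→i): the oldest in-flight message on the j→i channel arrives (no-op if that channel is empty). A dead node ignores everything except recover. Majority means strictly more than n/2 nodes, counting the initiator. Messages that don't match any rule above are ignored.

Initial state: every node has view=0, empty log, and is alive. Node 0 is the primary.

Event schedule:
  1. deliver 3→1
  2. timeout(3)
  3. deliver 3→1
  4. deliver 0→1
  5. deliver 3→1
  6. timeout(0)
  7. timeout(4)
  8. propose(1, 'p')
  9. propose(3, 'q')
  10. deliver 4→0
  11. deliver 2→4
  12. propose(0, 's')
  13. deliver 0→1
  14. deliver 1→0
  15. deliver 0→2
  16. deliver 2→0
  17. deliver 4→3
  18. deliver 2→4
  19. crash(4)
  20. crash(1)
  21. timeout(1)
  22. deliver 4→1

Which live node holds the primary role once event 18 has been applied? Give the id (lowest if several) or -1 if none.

1

after 1 — deliver 3→1: ·
after 2 — timeout(3): n3:back/v1/[-]
after 3 — deliver 3→1: n1:prim/v1/[-]
after 4 — deliver 0→1: ·
after 5 — deliver 3→1: ·
after 6 — timeout(0): n0:back/v1/[-]
after 7 — timeout(4): n4:back/v1/[-]
after 8 — propose(1,'p'): ·
after 9 — propose(3,'q'): ·
after 10 — deliver 4→0: ·
after 11 — deliver 2→4: ·
after 12 — propose(0,'s'): ·
after 13 — deliver 0→1: ·
after 14 — deliver 1→0: n0:back/v1/[p]
after 15 — deliver 0→2: n2:back/v1/[-]
after 16 — deliver 2→0: ·
after 17 — deliver 4→3: ·
after 18 — deliver 2→4: ·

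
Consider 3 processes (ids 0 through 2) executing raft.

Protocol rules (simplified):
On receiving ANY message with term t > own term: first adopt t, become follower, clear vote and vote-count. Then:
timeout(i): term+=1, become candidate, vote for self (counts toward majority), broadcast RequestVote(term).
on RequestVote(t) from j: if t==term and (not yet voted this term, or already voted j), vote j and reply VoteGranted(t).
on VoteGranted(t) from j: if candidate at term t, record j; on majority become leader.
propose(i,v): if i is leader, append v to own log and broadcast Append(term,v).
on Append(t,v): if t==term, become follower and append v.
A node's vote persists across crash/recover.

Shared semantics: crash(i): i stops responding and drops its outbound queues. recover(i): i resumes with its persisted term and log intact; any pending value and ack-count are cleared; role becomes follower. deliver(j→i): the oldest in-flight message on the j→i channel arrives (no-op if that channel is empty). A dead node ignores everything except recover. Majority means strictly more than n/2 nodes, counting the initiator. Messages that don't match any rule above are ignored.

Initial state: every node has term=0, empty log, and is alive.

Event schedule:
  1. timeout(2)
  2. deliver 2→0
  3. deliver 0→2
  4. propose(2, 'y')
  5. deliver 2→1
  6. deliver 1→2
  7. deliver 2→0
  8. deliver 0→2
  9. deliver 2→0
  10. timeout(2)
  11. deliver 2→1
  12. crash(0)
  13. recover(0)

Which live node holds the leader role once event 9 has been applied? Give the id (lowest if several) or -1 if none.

after 1 — timeout(2): n2:cand/t1/[-]
after 2 — deliver 2→0: n0:foll/t1/[-]
after 3 — deliver 0→2: n2:lead/t1/[-]
after 4 — propose(2,'y'): n2:lead/t1/[y]
after 5 — deliver 2→1: n1:foll/t1/[-]
after 6 — deliver 1→2: ·
after 7 — deliver 2→0: n0:foll/t1/[y]
after 8 — deliver 0→2: ·
after 9 — deliver 2→0: ·

2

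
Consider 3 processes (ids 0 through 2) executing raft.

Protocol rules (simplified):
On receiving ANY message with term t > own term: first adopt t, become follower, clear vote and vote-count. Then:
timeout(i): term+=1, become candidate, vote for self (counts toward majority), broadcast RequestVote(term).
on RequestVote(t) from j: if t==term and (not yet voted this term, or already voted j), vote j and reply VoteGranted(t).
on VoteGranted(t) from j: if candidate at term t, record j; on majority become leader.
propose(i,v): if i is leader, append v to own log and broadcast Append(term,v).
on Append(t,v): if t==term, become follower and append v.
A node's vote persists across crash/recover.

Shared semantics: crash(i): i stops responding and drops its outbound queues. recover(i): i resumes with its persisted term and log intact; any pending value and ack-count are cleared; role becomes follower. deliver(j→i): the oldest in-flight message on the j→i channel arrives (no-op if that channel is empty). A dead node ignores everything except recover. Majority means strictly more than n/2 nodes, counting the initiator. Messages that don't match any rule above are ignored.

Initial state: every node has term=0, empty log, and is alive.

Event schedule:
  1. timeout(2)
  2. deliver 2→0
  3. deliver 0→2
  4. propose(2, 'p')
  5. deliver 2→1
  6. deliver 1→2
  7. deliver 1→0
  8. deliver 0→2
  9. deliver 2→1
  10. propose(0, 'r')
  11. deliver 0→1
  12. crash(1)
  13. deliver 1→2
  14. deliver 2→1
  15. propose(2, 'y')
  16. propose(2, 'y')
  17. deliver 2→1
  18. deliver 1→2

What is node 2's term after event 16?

1

after 1 — timeout(2): n2:cand/t1/[-]
after 2 — deliver 2→0: n0:foll/t1/[-]
after 3 — deliver 0→2: n2:lead/t1/[-]
after 4 — propose(2,'p'): n2:lead/t1/[p]
after 5 — deliver 2→1: n1:foll/t1/[-]
after 6 — deliver 1→2: ·
after 7 — deliver 1→0: ·
after 8 — deliver 0→2: ·
after 9 — deliver 2→1: n1:foll/t1/[p]
after 10 — propose(0,'r'): ·
after 11 — deliver 0→1: ·
after 12 — crash(1): n1:✗foll/t1/[p]
after 13 — deliver 1→2: ·
after 14 — deliver 2→1: ·
after 15 — propose(2,'y'): n2:lead/t1/[p,y]
after 16 — propose(2,'y'): n2:lead/t1/[p,y,y]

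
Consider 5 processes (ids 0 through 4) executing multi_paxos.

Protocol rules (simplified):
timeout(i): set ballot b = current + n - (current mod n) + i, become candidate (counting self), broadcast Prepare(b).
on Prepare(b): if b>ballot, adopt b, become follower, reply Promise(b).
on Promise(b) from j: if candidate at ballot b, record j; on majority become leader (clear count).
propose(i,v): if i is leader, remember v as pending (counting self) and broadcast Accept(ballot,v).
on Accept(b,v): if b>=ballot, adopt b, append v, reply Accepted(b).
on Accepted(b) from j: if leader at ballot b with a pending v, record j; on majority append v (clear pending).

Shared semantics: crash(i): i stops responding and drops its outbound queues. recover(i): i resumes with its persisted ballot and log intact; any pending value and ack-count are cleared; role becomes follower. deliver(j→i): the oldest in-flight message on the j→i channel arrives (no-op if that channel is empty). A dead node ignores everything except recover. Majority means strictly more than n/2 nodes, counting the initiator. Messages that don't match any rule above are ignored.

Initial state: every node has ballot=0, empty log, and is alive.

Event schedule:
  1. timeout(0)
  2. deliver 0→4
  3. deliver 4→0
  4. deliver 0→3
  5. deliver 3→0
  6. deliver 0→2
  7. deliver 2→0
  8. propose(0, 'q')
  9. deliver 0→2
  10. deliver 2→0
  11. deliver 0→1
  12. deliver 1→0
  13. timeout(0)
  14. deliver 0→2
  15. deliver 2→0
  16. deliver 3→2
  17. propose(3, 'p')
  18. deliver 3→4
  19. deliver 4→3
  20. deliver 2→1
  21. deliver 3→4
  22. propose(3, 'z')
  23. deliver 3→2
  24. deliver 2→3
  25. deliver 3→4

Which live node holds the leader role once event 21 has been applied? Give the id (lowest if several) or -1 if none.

e1 timeout(0): 0[cand,b=5,-]
e2 deliver 0→4: 4[foll,b=5,-]
e3 deliver 4→0: ·
e4 deliver 0→3: 3[foll,b=5,-]
e5 deliver 3→0: 0[lead,b=5,-]
e6 deliver 0→2: 2[foll,b=5,-]
e7 deliver 2→0: ·
e8 propose(0,'q'): ·
e9 deliver 0→2: 2[foll,b=5,q]
e10 deliver 2→0: ·
e11 deliver 0→1: 1[foll,b=5,-]
e12 deliver 1→0: ·
e13 timeout(0): 0[cand,b=10,-]
e14 deliver 0→2: 2[foll,b=10,q]
e15 deliver 2→0: ·
e16 deliver 3→2: ·
e17 propose(3,'p'): ·
e18 deliver 3→4: ·
e19 deliver 4→3: ·
e20 deliver 2→1: ·
e21 deliver 3→4: ·

-1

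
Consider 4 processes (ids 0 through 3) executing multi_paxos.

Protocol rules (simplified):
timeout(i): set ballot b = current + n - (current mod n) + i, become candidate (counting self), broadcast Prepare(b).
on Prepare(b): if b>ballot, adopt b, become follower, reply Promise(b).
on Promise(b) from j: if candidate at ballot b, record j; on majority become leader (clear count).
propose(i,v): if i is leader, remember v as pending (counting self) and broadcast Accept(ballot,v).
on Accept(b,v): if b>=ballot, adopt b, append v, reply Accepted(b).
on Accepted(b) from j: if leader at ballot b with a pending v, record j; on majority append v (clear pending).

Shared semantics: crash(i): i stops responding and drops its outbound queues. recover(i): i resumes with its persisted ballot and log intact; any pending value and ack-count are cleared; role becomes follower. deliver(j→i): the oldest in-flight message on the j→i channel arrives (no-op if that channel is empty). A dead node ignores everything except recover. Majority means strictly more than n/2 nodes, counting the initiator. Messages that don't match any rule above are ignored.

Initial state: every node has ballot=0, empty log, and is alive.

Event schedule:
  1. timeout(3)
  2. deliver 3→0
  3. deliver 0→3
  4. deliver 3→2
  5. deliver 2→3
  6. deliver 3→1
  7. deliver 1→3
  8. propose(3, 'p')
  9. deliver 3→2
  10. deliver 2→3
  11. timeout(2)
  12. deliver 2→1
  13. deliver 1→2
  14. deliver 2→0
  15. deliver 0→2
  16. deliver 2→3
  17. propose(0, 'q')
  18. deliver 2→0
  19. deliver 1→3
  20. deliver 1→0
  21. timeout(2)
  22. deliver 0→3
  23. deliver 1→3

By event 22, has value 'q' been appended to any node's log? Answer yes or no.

1. timeout(3):  <3:cand b7 ->
2. deliver 3→0:  <0:foll b7 ->
3. deliver 0→3:  nop
4. deliver 3→2:  <2:foll b7 ->
5. deliver 2→3:  <3:lead b7 ->
6. deliver 3→1:  <1:foll b7 ->
7. deliver 1→3:  nop
8. propose(3,'p'):  nop
9. deliver 3→2:  <2:foll b7 p>
10. deliver 2→3:  nop
11. timeout(2):  <2:cand b10 p>
12. deliver 2→1:  <1:foll b10 ->
13. deliver 1→2:  nop
14. deliver 2→0:  <0:foll b10 ->
15. deliver 0→2:  <2:lead b10 p>
16. deliver 2→3:  <3:foll b10 ->
17. propose(0,'q'):  nop
18. deliver 2→0:  nop
19. deliver 1→3:  nop
20. deliver 1→0:  nop
21. timeout(2):  <2:cand b14 p>
22. deliver 0→3:  nop

no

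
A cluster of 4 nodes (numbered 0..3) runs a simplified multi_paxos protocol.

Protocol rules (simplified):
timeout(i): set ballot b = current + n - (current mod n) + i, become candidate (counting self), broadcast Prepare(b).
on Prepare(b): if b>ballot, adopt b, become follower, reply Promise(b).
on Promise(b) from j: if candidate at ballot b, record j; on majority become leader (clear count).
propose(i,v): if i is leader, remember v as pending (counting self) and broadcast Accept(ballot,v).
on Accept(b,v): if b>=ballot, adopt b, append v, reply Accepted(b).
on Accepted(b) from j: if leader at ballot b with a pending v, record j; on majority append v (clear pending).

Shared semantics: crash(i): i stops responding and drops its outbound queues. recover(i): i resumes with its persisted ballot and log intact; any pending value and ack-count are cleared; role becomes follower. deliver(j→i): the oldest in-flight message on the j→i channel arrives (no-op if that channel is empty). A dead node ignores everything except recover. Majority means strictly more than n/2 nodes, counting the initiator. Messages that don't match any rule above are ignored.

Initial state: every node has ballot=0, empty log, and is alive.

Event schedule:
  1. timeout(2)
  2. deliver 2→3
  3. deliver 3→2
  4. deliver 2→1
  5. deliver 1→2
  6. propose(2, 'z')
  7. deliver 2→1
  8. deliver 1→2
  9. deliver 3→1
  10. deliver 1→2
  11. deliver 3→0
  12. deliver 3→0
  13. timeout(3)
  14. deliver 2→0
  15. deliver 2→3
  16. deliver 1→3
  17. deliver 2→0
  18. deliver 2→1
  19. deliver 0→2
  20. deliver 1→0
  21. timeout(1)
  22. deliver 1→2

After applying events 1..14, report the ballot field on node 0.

6

[1] timeout(2) → N2(cand b6 [-])
[2] deliver 2→3 → N3(foll b6 [-])
[3] deliver 3→2 → ∅
[4] deliver 2→1 → N1(foll b6 [-])
[5] deliver 1→2 → N2(lead b6 [-])
[6] propose(2,'z') → ∅
[7] deliver 2→1 → N1(foll b6 [z])
[8] deliver 1→2 → ∅
[9] deliver 3→1 → ∅
[10] deliver 1→2 → ∅
[11] deliver 3→0 → ∅
[12] deliver 3→0 → ∅
[13] timeout(3) → N3(cand b11 [-])
[14] deliver 2→0 → N0(foll b6 [-])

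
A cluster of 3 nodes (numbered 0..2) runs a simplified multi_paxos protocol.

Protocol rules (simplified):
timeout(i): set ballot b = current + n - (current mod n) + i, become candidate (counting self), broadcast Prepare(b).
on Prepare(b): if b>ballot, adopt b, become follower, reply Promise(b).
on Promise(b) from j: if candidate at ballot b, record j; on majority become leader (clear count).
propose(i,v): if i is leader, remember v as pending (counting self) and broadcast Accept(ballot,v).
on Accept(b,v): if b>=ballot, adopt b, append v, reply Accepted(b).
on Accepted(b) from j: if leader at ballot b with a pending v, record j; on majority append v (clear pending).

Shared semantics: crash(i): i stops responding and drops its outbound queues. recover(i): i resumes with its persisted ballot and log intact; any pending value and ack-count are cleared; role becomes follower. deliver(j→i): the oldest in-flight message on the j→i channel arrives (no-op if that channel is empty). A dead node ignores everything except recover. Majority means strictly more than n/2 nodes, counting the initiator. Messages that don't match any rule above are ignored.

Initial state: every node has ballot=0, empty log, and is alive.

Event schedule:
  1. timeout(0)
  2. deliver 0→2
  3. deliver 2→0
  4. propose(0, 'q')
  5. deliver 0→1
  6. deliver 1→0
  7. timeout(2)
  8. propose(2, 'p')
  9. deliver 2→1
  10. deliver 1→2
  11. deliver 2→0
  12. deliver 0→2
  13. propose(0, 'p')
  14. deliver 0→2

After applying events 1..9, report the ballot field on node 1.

8

step 1 timeout(0): 0={cand,b=3,log=-}
step 2 deliver 0→2: 2={foll,b=3,log=-}
step 3 deliver 2→0: 0={lead,b=3,log=-}
step 4 propose(0,'q'): —
step 5 deliver 0→1: 1={foll,b=3,log=-}
step 6 deliver 1→0: —
step 7 timeout(2): 2={cand,b=8,log=-}
step 8 propose(2,'p'): —
step 9 deliver 2→1: 1={foll,b=8,log=-}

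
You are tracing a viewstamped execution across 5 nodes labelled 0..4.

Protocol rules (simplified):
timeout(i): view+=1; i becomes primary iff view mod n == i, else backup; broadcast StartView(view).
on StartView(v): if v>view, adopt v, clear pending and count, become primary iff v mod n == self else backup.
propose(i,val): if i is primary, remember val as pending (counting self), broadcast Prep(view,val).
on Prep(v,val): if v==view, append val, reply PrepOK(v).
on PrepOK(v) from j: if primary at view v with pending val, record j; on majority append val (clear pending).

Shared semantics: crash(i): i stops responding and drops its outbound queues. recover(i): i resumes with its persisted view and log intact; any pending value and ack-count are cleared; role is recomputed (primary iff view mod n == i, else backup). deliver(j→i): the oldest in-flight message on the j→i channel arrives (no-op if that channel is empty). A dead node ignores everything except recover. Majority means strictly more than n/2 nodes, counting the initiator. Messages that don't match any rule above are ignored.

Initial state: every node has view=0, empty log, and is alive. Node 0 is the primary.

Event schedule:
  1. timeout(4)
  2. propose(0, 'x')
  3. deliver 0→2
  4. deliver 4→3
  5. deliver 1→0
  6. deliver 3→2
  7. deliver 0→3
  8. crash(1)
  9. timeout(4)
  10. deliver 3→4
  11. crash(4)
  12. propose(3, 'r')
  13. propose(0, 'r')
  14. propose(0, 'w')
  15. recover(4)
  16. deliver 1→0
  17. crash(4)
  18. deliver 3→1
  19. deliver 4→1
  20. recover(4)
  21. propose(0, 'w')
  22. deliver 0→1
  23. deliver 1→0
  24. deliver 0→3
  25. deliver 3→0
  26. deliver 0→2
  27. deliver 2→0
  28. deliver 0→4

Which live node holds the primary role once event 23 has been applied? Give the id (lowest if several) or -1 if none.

step 1 timeout(4): 4={back,v=1,log=-}
step 2 propose(0,'x'): —
step 3 deliver 0→2: 2={back,v=0,log=x}
step 4 deliver 4→3: 3={back,v=1,log=-}
step 5 deliver 1→0: —
step 6 deliver 3→2: —
step 7 deliver 0→3: —
step 8 crash(1): 1={✗back,v=0,log=-}
step 9 timeout(4): 4={back,v=2,log=-}
step 10 deliver 3→4: —
step 11 crash(4): 4={✗back,v=2,log=-}
step 12 propose(3,'r'): —
step 13 propose(0,'r'): —
step 14 propose(0,'w'): —
step 15 recover(4): 4={back,v=2,log=-}
step 16 deliver 1→0: —
step 17 crash(4): 4={✗back,v=2,log=-}
step 18 deliver 3→1: —
step 19 deliver 4→1: —
step 20 recover(4): 4={back,v=2,log=-}
step 21 propose(0,'w'): —
step 22 deliver 0→1: —
step 23 deliver 1→0: —

0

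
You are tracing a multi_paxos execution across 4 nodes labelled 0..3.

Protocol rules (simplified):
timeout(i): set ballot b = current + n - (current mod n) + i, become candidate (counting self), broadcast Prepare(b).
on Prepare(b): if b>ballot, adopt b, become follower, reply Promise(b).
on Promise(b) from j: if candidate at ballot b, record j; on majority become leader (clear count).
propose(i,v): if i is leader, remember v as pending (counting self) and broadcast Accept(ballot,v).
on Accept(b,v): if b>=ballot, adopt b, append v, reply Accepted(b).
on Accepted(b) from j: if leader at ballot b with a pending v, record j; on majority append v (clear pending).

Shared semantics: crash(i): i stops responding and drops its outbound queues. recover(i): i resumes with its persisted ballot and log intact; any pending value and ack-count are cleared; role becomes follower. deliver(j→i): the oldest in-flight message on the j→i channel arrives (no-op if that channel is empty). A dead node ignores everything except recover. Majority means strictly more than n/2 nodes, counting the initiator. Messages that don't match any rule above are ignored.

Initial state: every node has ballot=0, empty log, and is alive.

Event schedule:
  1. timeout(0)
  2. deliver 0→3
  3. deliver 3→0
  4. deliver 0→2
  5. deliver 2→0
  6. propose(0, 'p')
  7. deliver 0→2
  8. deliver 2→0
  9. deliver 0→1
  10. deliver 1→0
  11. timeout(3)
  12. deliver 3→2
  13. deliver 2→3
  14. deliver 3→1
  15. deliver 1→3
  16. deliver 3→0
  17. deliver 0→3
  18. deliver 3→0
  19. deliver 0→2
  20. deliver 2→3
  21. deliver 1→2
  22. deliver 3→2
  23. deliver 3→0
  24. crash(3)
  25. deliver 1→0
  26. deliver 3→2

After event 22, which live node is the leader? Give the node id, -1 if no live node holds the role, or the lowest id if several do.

e1 timeout(0): 0[cand,b=4,-]
e2 deliver 0→3: 3[foll,b=4,-]
e3 deliver 3→0: ·
e4 deliver 0→2: 2[foll,b=4,-]
e5 deliver 2→0: 0[lead,b=4,-]
e6 propose(0,'p'): ·
e7 deliver 0→2: 2[foll,b=4,p]
e8 deliver 2→0: ·
e9 deliver 0→1: 1[foll,b=4,-]
e10 deliver 1→0: ·
e11 timeout(3): 3[cand,b=11,-]
e12 deliver 3→2: 2[foll,b=11,p]
e13 deliver 2→3: ·
e14 deliver 3→1: 1[foll,b=11,-]
e15 deliver 1→3: 3[lead,b=11,-]
e16 deliver 3→0: 0[foll,b=11,-]
e17 deliver 0→3: ·
e18 deliver 3→0: ·
e19 deliver 0→2: ·
e20 deliver 2→3: ·
e21 deliver 1→2: ·
e22 deliver 3→2: ·

3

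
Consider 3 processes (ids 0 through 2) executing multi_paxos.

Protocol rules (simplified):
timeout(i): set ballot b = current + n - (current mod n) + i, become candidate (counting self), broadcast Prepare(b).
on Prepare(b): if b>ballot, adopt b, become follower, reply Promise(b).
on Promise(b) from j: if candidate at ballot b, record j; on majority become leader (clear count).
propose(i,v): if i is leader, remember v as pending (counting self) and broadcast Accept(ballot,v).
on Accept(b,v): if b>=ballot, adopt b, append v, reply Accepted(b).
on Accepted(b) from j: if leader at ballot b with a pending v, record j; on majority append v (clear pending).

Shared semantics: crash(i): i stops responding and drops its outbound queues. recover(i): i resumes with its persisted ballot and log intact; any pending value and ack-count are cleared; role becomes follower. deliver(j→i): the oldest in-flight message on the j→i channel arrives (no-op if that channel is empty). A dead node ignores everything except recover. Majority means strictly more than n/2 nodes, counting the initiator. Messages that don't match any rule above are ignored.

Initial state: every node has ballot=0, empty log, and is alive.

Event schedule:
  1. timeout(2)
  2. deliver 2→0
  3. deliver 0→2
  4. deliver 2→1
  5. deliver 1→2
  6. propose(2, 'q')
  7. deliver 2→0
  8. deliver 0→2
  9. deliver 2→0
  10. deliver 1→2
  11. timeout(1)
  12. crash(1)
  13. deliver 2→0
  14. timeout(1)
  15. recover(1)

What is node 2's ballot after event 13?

1. timeout(2):  <2:cand b5 ->
2. deliver 2→0:  <0:foll b5 ->
3. deliver 0→2:  <2:lead b5 ->
4. deliver 2→1:  <1:foll b5 ->
5. deliver 1→2:  nop
6. propose(2,'q'):  nop
7. deliver 2→0:  <0:foll b5 q>
8. deliver 0→2:  <2:lead b5 q>
9. deliver 2→0:  nop
10. deliver 1→2:  nop
11. timeout(1):  <1:cand b7 ->
12. crash(1):  <1:✗cand b7 ->
13. deliver 2→0:  nop

5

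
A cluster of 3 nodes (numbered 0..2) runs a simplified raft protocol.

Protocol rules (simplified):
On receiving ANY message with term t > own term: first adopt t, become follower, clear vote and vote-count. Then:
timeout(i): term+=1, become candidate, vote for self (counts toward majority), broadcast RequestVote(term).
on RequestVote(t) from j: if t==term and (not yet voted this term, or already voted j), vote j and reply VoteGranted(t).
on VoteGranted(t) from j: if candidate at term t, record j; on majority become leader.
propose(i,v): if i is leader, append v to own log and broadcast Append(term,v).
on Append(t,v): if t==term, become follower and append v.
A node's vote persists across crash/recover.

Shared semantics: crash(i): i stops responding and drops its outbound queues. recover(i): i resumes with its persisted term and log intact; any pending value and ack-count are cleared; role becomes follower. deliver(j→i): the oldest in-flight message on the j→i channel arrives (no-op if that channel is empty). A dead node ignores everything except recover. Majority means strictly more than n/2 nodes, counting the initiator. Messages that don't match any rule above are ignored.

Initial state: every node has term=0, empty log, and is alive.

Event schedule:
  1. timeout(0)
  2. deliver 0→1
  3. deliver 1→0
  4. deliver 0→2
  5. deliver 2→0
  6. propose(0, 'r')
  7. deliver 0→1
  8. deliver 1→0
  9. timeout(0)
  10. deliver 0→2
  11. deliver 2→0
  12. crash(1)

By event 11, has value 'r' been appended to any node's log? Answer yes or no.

step 1 timeout(0): 0={cand,t=1,log=-}
step 2 deliver 0→1: 1={foll,t=1,log=-}
step 3 deliver 1→0: 0={lead,t=1,log=-}
step 4 deliver 0→2: 2={foll,t=1,log=-}
step 5 deliver 2→0: —
step 6 propose(0,'r'): 0={lead,t=1,log=r}
step 7 deliver 0→1: 1={foll,t=1,log=r}
step 8 deliver 1→0: —
step 9 timeout(0): 0={cand,t=2,log=r}
step 10 deliver 0→2: 2={foll,t=1,log=r}
step 11 deliver 2→0: —

yes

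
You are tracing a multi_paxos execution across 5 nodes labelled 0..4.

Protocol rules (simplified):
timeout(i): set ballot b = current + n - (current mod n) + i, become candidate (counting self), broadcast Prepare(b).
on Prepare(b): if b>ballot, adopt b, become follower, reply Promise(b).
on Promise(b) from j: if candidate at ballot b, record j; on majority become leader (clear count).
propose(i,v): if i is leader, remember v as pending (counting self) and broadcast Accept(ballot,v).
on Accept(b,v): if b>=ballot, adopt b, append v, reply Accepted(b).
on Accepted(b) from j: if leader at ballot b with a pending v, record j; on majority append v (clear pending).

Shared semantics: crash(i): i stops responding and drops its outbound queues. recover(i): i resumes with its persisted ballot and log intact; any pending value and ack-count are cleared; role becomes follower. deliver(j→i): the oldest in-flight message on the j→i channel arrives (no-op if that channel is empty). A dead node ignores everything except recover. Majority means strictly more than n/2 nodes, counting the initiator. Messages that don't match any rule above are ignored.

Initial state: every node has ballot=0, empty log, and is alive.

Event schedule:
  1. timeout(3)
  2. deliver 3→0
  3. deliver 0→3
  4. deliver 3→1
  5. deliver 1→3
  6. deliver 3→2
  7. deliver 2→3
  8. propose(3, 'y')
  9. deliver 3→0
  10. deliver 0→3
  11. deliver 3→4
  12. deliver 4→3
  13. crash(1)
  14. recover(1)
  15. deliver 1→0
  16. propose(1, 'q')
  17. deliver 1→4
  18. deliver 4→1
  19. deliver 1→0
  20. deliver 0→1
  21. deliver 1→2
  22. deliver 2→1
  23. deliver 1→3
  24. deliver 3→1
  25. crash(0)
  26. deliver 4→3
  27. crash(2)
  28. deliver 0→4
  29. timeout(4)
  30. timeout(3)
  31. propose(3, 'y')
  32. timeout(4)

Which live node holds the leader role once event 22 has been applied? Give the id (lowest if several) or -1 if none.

3

step 1 timeout(3): 3={cand,b=8,log=-}
step 2 deliver 3→0: 0={foll,b=8,log=-}
step 3 deliver 0→3: —
step 4 deliver 3→1: 1={foll,b=8,log=-}
step 5 deliver 1→3: 3={lead,b=8,log=-}
step 6 deliver 3→2: 2={foll,b=8,log=-}
step 7 deliver 2→3: —
step 8 propose(3,'y'): —
step 9 deliver 3→0: 0={foll,b=8,log=y}
step 10 deliver 0→3: —
step 11 deliver 3→4: 4={foll,b=8,log=-}
step 12 deliver 4→3: —
step 13 crash(1): 1={✗foll,b=8,log=-}
step 14 recover(1): 1={foll,b=8,log=-}
step 15 deliver 1→0: —
step 16 propose(1,'q'): —
step 17 deliver 1→4: —
step 18 deliver 4→1: —
step 19 deliver 1→0: —
step 20 deliver 0→1: —
step 21 deliver 1→2: —
step 22 deliver 2→1: —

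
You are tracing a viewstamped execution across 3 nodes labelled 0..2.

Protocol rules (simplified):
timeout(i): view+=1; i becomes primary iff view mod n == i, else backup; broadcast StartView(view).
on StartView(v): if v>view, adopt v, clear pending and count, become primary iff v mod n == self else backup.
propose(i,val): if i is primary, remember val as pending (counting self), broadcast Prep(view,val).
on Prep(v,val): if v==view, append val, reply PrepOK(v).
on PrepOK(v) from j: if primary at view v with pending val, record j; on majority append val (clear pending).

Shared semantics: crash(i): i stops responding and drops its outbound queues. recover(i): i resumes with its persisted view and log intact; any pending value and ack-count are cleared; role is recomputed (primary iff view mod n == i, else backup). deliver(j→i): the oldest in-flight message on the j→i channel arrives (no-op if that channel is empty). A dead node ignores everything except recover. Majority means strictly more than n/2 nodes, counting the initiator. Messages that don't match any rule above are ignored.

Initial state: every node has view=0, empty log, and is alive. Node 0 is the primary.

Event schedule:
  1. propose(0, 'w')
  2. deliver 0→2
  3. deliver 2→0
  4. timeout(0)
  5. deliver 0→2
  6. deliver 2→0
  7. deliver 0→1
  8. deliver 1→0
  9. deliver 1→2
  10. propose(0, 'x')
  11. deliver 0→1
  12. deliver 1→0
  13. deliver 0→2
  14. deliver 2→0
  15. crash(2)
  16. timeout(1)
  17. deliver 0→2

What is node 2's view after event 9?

1

1. propose(0,'w'):  nop
2. deliver 0→2:  <2:back v0 w>
3. deliver 2→0:  <0:prim v0 w>
4. timeout(0):  <0:back v1 w>
5. deliver 0→2:  <2:back v1 w>
6. deliver 2→0:  nop
7. deliver 0→1:  <1:back v0 w>
8. deliver 1→0:  nop
9. deliver 1→2:  nop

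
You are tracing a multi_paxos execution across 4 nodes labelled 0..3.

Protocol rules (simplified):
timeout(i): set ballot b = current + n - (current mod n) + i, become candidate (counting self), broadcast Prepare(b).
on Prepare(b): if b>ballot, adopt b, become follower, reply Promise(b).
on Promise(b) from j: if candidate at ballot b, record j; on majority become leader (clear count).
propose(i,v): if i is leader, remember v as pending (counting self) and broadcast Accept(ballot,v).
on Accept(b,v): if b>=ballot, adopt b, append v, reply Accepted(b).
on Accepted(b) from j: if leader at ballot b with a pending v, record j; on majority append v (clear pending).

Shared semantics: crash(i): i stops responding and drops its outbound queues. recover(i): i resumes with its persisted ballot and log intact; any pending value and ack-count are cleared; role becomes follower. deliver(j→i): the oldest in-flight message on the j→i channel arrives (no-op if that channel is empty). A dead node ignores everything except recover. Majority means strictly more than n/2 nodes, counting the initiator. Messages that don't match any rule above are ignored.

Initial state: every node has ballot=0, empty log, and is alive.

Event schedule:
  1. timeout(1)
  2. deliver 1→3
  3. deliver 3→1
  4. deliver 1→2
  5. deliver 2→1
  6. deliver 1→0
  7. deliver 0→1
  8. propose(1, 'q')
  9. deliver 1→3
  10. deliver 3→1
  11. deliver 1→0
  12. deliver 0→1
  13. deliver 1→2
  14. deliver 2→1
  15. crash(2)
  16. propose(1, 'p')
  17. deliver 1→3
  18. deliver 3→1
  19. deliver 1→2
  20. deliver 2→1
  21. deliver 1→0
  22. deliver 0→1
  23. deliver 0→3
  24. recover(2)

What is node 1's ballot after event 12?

[1] timeout(1) → N1(cand b5 [-])
[2] deliver 1→3 → N3(foll b5 [-])
[3] deliver 3→1 → ∅
[4] deliver 1→2 → N2(foll b5 [-])
[5] deliver 2→1 → N1(lead b5 [-])
[6] deliver 1→0 → N0(foll b5 [-])
[7] deliver 0→1 → ∅
[8] propose(1,'q') → ∅
[9] deliver 1→3 → N3(foll b5 [q])
[10] deliver 3→1 → ∅
[11] deliver 1→0 → N0(foll b5 [q])
[12] deliver 0→1 → N1(lead b5 [q])

5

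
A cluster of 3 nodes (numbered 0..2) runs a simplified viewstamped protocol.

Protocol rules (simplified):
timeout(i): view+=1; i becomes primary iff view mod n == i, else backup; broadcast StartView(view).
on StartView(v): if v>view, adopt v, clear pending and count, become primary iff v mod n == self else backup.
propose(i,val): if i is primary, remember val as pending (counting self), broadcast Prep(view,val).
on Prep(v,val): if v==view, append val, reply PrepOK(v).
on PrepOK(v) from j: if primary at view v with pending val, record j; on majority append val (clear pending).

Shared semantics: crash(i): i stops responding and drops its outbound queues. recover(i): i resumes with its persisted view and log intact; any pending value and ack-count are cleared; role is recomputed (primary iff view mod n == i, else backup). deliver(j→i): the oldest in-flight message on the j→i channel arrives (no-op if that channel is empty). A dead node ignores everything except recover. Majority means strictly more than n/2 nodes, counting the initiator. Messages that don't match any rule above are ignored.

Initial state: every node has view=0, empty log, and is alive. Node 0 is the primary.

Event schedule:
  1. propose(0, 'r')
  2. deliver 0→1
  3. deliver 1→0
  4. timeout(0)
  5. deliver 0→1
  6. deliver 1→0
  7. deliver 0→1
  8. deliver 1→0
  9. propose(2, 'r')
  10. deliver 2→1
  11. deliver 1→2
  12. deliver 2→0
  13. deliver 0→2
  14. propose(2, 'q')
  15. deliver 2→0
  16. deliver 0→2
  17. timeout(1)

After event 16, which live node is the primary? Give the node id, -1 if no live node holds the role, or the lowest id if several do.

1. propose(0,'r'):  nop
2. deliver 0→1:  <1:back v0 r>
3. deliver 1→0:  <0:prim v0 r>
4. timeout(0):  <0:back v1 r>
5. deliver 0→1:  <1:prim v1 r>
6. deliver 1→0:  nop
7. deliver 0→1:  nop
8. deliver 1→0:  nop
9. propose(2,'r'):  nop
10. deliver 2→1:  nop
11. deliver 1→2:  nop
12. deliver 2→0:  nop
13. deliver 0→2:  <2:back v0 r>
14. propose(2,'q'):  nop
15. deliver 2→0:  nop
16. deliver 0→2:  <2:back v1 r>

1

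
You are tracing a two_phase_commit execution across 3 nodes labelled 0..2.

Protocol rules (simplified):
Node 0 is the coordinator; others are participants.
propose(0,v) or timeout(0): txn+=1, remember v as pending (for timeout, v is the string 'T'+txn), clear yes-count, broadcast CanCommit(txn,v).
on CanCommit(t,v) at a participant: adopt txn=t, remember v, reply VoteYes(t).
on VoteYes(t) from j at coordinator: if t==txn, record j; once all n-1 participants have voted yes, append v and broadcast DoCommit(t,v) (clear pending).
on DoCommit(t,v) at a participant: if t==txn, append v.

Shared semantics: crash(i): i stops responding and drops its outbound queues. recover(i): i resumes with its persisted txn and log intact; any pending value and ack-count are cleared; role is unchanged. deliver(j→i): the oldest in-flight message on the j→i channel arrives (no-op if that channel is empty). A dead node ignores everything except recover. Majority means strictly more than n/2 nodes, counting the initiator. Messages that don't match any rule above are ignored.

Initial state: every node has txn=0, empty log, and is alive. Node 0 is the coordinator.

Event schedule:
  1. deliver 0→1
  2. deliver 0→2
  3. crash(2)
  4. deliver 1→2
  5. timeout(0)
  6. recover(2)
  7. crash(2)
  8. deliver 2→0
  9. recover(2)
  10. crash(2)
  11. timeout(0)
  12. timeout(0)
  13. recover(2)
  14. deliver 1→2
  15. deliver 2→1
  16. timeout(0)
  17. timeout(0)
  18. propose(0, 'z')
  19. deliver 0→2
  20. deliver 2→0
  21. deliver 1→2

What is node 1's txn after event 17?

0

[1] deliver 0→1 → ∅
[2] deliver 0→2 → ∅
[3] crash(2) → N2(✗part t0 [-])
[4] deliver 1→2 → ∅
[5] timeout(0) → N0(coor t1 [-])
[6] recover(2) → N2(part t0 [-])
[7] crash(2) → N2(✗part t0 [-])
[8] deliver 2→0 → ∅
[9] recover(2) → N2(part t0 [-])
[10] crash(2) → N2(✗part t0 [-])
[11] timeout(0) → N0(coor t2 [-])
[12] timeout(0) → N0(coor t3 [-])
[13] recover(2) → N2(part t0 [-])
[14] deliver 1→2 → ∅
[15] deliver 2→1 → ∅
[16] timeout(0) → N0(coor t4 [-])
[17] timeout(0) → N0(coor t5 [-])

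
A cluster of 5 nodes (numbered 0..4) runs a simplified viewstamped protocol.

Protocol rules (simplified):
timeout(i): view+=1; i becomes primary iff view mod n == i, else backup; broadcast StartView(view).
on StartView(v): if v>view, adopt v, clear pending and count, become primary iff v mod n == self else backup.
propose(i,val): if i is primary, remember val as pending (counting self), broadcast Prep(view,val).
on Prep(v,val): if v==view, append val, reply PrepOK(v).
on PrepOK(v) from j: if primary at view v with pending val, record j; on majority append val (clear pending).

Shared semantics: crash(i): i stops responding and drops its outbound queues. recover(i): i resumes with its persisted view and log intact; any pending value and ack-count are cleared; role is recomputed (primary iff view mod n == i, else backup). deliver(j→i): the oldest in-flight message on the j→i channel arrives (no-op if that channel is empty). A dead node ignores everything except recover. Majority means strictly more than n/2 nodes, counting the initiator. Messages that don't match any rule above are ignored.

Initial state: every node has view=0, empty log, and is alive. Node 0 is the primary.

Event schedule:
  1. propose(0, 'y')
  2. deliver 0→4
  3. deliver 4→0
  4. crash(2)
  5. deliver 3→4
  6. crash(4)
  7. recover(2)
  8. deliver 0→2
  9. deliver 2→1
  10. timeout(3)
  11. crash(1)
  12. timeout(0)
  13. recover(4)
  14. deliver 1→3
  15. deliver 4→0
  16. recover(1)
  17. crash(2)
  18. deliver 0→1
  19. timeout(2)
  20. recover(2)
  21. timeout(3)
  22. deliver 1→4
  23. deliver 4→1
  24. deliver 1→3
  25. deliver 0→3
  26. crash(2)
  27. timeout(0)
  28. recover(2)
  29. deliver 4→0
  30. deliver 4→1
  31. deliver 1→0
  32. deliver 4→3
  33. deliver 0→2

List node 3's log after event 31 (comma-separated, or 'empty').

step 1 propose(0,'y'): —
step 2 deliver 0→4: 4={back,v=0,log=y}
step 3 deliver 4→0: —
step 4 crash(2): 2={✗back,v=0,log=-}
step 5 deliver 3→4: —
step 6 crash(4): 4={✗back,v=0,log=y}
step 7 recover(2): 2={back,v=0,log=-}
step 8 deliver 0→2: 2={back,v=0,log=y}
step 9 deliver 2→1: —
step 10 timeout(3): 3={back,v=1,log=-}
step 11 crash(1): 1={✗back,v=0,log=-}
step 12 timeout(0): 0={back,v=1,log=-}
step 13 recover(4): 4={back,v=0,log=y}
step 14 deliver 1→3: —
step 15 deliver 4→0: —
step 16 recover(1): 1={back,v=0,log=-}
step 17 crash(2): 2={✗back,v=0,log=y}
step 18 deliver 0→1: 1={back,v=0,log=y}
step 19 timeout(2): —
step 20 recover(2): 2={back,v=0,log=y}
step 21 timeout(3): 3={back,v=2,log=-}
step 22 deliver 1→4: —
step 23 deliver 4→1: —
step 24 deliver 1→3: —
step 25 deliver 0→3: —
step 26 crash(2): 2={✗back,v=0,log=y}
step 27 timeout(0): 0={back,v=2,log=-}
step 28 recover(2): 2={back,v=0,log=y}
step 29 deliver 4→0: —
step 30 deliver 4→1: —
step 31 deliver 1→0: —

empty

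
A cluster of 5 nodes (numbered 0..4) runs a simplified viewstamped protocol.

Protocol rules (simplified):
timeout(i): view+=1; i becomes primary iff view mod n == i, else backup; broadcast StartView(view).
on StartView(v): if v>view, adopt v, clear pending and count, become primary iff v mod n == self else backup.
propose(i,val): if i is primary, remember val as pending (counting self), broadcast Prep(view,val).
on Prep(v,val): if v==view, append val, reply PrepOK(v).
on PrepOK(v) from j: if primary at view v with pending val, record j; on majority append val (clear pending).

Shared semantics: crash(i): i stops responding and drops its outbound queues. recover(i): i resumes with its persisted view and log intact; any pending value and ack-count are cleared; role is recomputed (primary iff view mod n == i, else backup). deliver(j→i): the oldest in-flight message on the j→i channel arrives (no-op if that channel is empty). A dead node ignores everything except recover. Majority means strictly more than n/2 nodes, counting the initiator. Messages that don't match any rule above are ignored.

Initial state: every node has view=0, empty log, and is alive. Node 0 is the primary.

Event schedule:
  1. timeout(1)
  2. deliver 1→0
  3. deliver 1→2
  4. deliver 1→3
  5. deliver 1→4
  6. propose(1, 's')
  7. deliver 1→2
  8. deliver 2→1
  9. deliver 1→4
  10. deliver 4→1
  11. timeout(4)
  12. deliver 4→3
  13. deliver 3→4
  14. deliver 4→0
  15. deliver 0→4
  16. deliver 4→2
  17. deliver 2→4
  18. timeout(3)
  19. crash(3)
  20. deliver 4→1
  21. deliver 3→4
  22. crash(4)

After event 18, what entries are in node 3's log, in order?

empty

e1 timeout(1): 1[prim,v=1,-]
e2 deliver 1→0: 0[back,v=1,-]
e3 deliver 1→2: 2[back,v=1,-]
e4 deliver 1→3: 3[back,v=1,-]
e5 deliver 1→4: 4[back,v=1,-]
e6 propose(1,'s'): ·
e7 deliver 1→2: 2[back,v=1,s]
e8 deliver 2→1: ·
e9 deliver 1→4: 4[back,v=1,s]
e10 deliver 4→1: 1[prim,v=1,s]
e11 timeout(4): 4[back,v=2,s]
e12 deliver 4→3: 3[back,v=2,-]
e13 deliver 3→4: ·
e14 deliver 4→0: 0[back,v=2,-]
e15 deliver 0→4: ·
e16 deliver 4→2: 2[prim,v=2,s]
e17 deliver 2→4: ·
e18 timeout(3): 3[prim,v=3,-]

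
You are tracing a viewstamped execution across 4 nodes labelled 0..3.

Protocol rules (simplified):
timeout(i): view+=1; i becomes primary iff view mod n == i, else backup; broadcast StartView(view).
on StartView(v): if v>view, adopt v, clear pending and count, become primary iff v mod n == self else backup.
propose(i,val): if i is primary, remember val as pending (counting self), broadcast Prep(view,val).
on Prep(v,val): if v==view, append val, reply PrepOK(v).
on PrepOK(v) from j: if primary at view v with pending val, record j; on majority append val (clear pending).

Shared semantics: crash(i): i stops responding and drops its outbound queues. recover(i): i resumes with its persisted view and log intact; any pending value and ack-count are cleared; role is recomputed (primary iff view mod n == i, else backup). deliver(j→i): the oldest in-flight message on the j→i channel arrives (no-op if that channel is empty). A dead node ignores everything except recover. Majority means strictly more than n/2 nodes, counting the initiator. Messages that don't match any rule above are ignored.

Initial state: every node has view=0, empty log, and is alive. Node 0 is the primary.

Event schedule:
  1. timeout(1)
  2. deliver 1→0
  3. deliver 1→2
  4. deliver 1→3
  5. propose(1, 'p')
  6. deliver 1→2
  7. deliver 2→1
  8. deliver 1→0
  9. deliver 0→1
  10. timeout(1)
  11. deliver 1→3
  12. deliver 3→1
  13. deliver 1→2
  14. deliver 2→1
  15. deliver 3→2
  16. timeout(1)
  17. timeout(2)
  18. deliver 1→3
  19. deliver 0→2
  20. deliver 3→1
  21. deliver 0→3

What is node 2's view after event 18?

3

[1] timeout(1) → N1(prim v1 [-])
[2] deliver 1→0 → N0(back v1 [-])
[3] deliver 1→2 → N2(back v1 [-])
[4] deliver 1→3 → N3(back v1 [-])
[5] propose(1,'p') → ∅
[6] deliver 1→2 → N2(back v1 [p])
[7] deliver 2→1 → ∅
[8] deliver 1→0 → N0(back v1 [p])
[9] deliver 0→1 → N1(prim v1 [p])
[10] timeout(1) → N1(back v2 [p])
[11] deliver 1→3 → N3(back v1 [p])
[12] deliver 3→1 → ∅
[13] deliver 1→2 → N2(prim v2 [p])
[14] deliver 2→1 → ∅
[15] deliver 3→2 → ∅
[16] timeout(1) → N1(back v3 [p])
[17] timeout(2) → N2(back v3 [p])
[18] deliver 1→3 → N3(back v2 [p])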